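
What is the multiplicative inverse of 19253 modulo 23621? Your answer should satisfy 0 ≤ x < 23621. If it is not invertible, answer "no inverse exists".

no inverse exists

Compute gcd(19253, 23621):
23621 = 1*19253 + 4368
19253 = 4*4368 + 1781
4368 = 2*1781 + 806
1781 = 2*806 + 169
806 = 4*169 + 130
169 = 1*130 + 39
130 = 3*39 + 13
39 = 3*13 + 0
The gcd is 13, not 1, hence no inverse exists.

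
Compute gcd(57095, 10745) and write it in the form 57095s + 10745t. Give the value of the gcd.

5

Apply Euclid's algorithm to 57095 and 10745:
57095 = 5×10745 + 3370
10745 = 3×3370 + 635
3370 = 5×635 + 195
635 = 3×195 + 50
195 = 3×50 + 45
50 = 1×45 + 5
45 = 9×5 + 0
gcd(57095, 10745) = 5.
Express as a combination:
5 = 50 − 45
5 = −195 + 4·50
5 = 4·635 − 13·195
5 = −13·3370 + 69·635
5 = 69·10745 − 220·3370
5 = −220·57095 + 1169·10745
So 5 = (-220)·57095 + (1169)·10745.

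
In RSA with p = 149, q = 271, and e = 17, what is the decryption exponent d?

11753

φ(n) = (p−1)(q−1) = 148·270 = 39960.
Need d with 17·d ≡ 1 (mod 39960). Apply the extended Euclidean algorithm:
39960 = 2350·17 + 10
17 = 1·10 + 7
10 = 1·7 + 3
7 = 2·3 + 1
3 = 3·1 + 0
Back-substitute:
1 = 7 − 2·3
1 = −2·10 + 3·7
1 = 3·17 − 5·10
1 = −5·39960 + 11753·17
So 17·11753 ≡ 1 (mod 39960), hence d = 11753.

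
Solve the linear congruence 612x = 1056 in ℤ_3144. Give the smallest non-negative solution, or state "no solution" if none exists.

First find gcd(612, 3144):
3144 = 5×612 + 84
612 = 7×84 + 24
84 = 3×24 + 12
24 = 2×12 + 0
gcd = 12 and 12 | 1056, so solutions exist. Divide through by 12: 51x ≡ 88 (mod 262).
Now find 51⁻¹ mod 262:
262 = 5·51 + 7
51 = 7·7 + 2
7 = 3·2 + 1
2 = 2·1 + 0
Back-substitute:
1 = 7 − 3·2
1 = −3·51 + 22·7
1 = 22·262 − 113·51
So 51·(-113) ≡ 1 (mod 262), i.e. 51⁻¹ ≡ 149.
Then x ≡ 149·88 ≡ 12 (mod 262); the smallest non-negative solution is x = 12.

12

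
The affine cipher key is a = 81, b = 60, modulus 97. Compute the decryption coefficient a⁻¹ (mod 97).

Run Euclid on (97, 81):
97 = 1×81 + 16
81 = 5×16 + 1
16 = 16×1 + 0
gcd = 1, so the inverse exists. Back-substitute:
1 = 81 − 5·16
1 = −5·97 + 6·81
So 81·6 ≡ 1 (mod 97).

6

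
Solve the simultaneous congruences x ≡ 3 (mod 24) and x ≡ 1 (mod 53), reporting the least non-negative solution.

Write x = 3 + 24·k. Then 24·k ≡ 1 − 3 ≡ 51 (mod 53).
Need 24⁻¹ mod 53. Extended Euclid on (53, 24):
53 = 2*24 + 5
24 = 4*5 + 4
5 = 1*4 + 1
4 = 4*1 + 0
Back-substitute:
1 = 5 − 4
1 = −24 + 5·5
1 = 5·53 − 11·24
24⁻¹ ≡ 42 (mod 53), so k ≡ 42·51 ≡ 22 (mod 53).
x = 3 + 24·22 = 531.

531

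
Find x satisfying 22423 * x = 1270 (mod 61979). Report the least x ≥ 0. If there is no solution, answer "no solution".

First find gcd(22423, 61979):
61979 = 2×22423 + 17133
22423 = 1×17133 + 5290
17133 = 3×5290 + 1263
5290 = 4×1263 + 238
1263 = 5×238 + 73
238 = 3×73 + 19
73 = 3×19 + 16
19 = 1×16 + 3
16 = 5×3 + 1
3 = 3×1 + 0
gcd = 1, so a unique solution mod 61979 exists.
Back-substitute for the Bézout coefficients:
1 = 16 − 5·3
1 = −5·19 + 6·16
1 = 6·73 − 23·19
1 = −23·238 + 75·73
1 = 75·1263 − 398·238
1 = −398·5290 + 1667·1263
1 = 1667·17133 − 5399·5290
1 = −5399·22423 + 7066·17133
1 = 7066·61979 − 19531·22423
So 22423·(-19531) ≡ 1 (mod 61979), giving 22423⁻¹ ≡ 42448.
x ≡ 22423⁻¹·1270 ≡ 42448·1270 ≡ 49209 (mod 61979).

49209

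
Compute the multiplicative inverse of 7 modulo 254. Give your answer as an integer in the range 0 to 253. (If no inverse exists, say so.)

Apply the Euclidean algorithm to 254 and 7:
254 = 36·7 + 2
7 = 3·2 + 1
2 = 2·1 + 0
gcd = 1, so the inverse exists. Back-substitute:
1 = 7 − 3·2
1 = −3·254 + 109·7
So 7·109 ≡ 1 (mod 254).

109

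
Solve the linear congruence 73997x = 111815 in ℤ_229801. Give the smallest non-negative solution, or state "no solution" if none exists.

First find gcd(73997, 229801):
229801 = 3·73997 + 7810
73997 = 9·7810 + 3707
7810 = 2·3707 + 396
3707 = 9·396 + 143
396 = 2·143 + 110
143 = 1·110 + 33
110 = 3·33 + 11
33 = 3·11 + 0
gcd = 11 and 11 | 111815, so solutions exist. Divide through by 11: 6727x ≡ 10165 (mod 20891).
Now find 6727⁻¹ mod 20891:
20891 = 3×6727 + 710
6727 = 9×710 + 337
710 = 2×337 + 36
337 = 9×36 + 13
36 = 2×13 + 10
13 = 1×10 + 3
10 = 3×3 + 1
3 = 3×1 + 0
Back-substitute:
1 = 10 − 3·3
1 = −3·13 + 4·10
1 = 4·36 − 11·13
1 = −11·337 + 103·36
1 = 103·710 − 217·337
1 = −217·6727 + 2056·710
1 = 2056·20891 − 6385·6727
So 6727·(-6385) ≡ 1 (mod 20891), i.e. 6727⁻¹ ≡ 14506.
Then x ≡ 14506·10165 ≡ 4812 (mod 20891); the smallest non-negative solution is x = 4812.

4812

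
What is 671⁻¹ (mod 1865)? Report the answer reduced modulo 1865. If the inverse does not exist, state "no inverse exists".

1676

Run Euclid on (1865, 671):
1865 = 2×671 + 523
671 = 1×523 + 148
523 = 3×148 + 79
148 = 1×79 + 69
79 = 1×69 + 10
69 = 6×10 + 9
10 = 1×9 + 1
9 = 9×1 + 0
The gcd is 1. Working backward:
1 = 10 − 9
1 = −69 + 7·10
1 = 7·79 − 8·69
1 = −8·148 + 15·79
1 = 15·523 − 53·148
1 = −53·671 + 68·523
1 = 68·1865 − 189·671
Thus 671·(-189) ≡ 1 (mod 1865); reducing, -189 mod 1865 = 1676.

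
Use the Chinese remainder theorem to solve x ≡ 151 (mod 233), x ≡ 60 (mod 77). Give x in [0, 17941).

16461

Write x = 151 + 233·k. Then 233·k ≡ 60 − 151 ≡ 63 (mod 77).
Need 233⁻¹ mod 77. Extended Euclid on (77, 2):
77 = 38·2 + 1
2 = 2·1 + 0
Back-substitute:
1 = 77 − 38·2
233⁻¹ ≡ 39 (mod 77), so k ≡ 39·63 ≡ 70 (mod 77).
x = 151 + 233·70 = 16461.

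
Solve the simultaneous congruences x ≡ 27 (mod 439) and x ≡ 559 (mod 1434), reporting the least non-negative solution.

112411

Write x = 27 + 439·k. Then 439·k ≡ 559 − 27 ≡ 532 (mod 1434).
Need 439⁻¹ mod 1434. Extended Euclid on (1434, 439):
1434 = 3·439 + 117
439 = 3·117 + 88
117 = 1·88 + 29
88 = 3·29 + 1
29 = 29·1 + 0
Back-substitute:
1 = 88 − 3·29
1 = −3·117 + 4·88
1 = 4·439 − 15·117
1 = −15·1434 + 49·439
439⁻¹ ≡ 49 (mod 1434), so k ≡ 49·532 ≡ 256 (mod 1434).
x = 27 + 439·256 = 112411.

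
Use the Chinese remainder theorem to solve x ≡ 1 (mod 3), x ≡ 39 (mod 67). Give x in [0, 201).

106

Write x = 1 + 3·k. Then 3·k ≡ 39 − 1 ≡ 38 (mod 67).
Need 3⁻¹ mod 67. Extended Euclid on (67, 3):
67 = 22*3 + 1
3 = 3*1 + 0
Back-substitute:
1 = 67 − 22·3
3⁻¹ ≡ 45 (mod 67), so k ≡ 45·38 ≡ 35 (mod 67).
x = 1 + 3·35 = 106.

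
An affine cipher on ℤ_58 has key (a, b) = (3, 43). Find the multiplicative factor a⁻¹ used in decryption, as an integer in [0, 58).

gcd(58, 3) by repeated division:
58 = 19*3 + 1
3 = 3*1 + 0
gcd = 1, so the inverse exists. Back-substitute:
1 = 58 − 19·3
Thus 3·(-19) ≡ 1 (mod 58); reducing, -19 mod 58 = 39.

39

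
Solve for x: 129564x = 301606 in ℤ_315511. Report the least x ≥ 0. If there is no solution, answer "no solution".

First find gcd(129564, 315511):
315511 = 2*129564 + 56383
129564 = 2*56383 + 16798
56383 = 3*16798 + 5989
16798 = 2*5989 + 4820
5989 = 1*4820 + 1169
4820 = 4*1169 + 144
1169 = 8*144 + 17
144 = 8*17 + 8
17 = 2*8 + 1
8 = 8*1 + 0
gcd = 1, so a unique solution mod 315511 exists.
Back-substitute for the Bézout coefficients:
1 = 17 − 2·8
1 = −2·144 + 17·17
1 = 17·1169 − 138·144
1 = −138·4820 + 569·1169
1 = 569·5989 − 707·4820
1 = −707·16798 + 1983·5989
1 = 1983·56383 − 6656·16798
1 = −6656·129564 + 15295·56383
1 = 15295·315511 − 37246·129564
So 129564·(-37246) ≡ 1 (mod 315511), giving 129564⁻¹ ≡ 278265.
x ≡ 129564⁻¹·301606 ≡ 278265·301606 ≡ 152079 (mod 315511).

152079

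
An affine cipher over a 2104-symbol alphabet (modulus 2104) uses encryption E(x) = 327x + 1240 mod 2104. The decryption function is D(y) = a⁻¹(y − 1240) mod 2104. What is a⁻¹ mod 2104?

Apply the Euclidean algorithm to 2104 and 327:
2104 = 6*327 + 142
327 = 2*142 + 43
142 = 3*43 + 13
43 = 3*13 + 4
13 = 3*4 + 1
4 = 4*1 + 0
gcd = 1, so the inverse exists. Back-substitute:
1 = 13 − 3·4
1 = −3·43 + 10·13
1 = 10·142 − 33·43
1 = −33·327 + 76·142
1 = 76·2104 − 489·327
Thus 327·(-489) ≡ 1 (mod 2104); reducing, -489 mod 2104 = 1615.

1615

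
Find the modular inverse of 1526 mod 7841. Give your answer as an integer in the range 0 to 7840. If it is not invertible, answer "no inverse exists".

Extended Euclidean algorithm:
7841 = 5×1526 + 211
1526 = 7×211 + 49
211 = 4×49 + 15
49 = 3×15 + 4
15 = 3×4 + 3
4 = 1×3 + 1
3 = 3×1 + 0
gcd = 1, so the inverse exists. Back-substitute:
1 = 4 − 3
1 = −15 + 4·4
1 = 4·49 − 13·15
1 = −13·211 + 56·49
1 = 56·1526 − 405·211
1 = −405·7841 + 2081·1526
So 1526·2081 ≡ 1 (mod 7841).

2081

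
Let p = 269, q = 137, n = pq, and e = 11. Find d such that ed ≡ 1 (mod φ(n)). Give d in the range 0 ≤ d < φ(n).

6627

φ(n) = (p−1)(q−1) = 268·136 = 36448.
Need d with 11·d ≡ 1 (mod 36448). Apply the extended Euclidean algorithm:
36448 = 3313×11 + 5
11 = 2×5 + 1
5 = 5×1 + 0
Back-substitute:
1 = 11 − 2·5
1 = −2·36448 + 6627·11
So 11·6627 ≡ 1 (mod 36448), hence d = 6627.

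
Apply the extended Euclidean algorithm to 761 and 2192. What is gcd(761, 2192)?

Repeated division:
2192 = 2×761 + 670
761 = 1×670 + 91
670 = 7×91 + 33
91 = 2×33 + 25
33 = 1×25 + 8
25 = 3×8 + 1
8 = 8×1 + 0
gcd(761, 2192) = 1.
Working backward:
1 = 25 − 3·8
1 = −3·33 + 4·25
1 = 4·91 − 11·33
1 = −11·670 + 81·91
1 = 81·761 − 92·670
1 = −92·2192 + 265·761
So 1 = (-92)·2192 + (265)·761.

1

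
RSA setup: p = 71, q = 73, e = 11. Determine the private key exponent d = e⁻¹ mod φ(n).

2291

φ(n) = (p−1)(q−1) = 70·72 = 5040.
Need d with 11·d ≡ 1 (mod 5040). Apply the extended Euclidean algorithm:
5040 = 458·11 + 2
11 = 5·2 + 1
2 = 2·1 + 0
Back-substitute:
1 = 11 − 5·2
1 = −5·5040 + 2291·11
So 11·2291 ≡ 1 (mod 5040), hence d = 2291.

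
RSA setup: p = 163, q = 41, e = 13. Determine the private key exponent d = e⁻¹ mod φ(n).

997

φ(n) = (p−1)(q−1) = 162·40 = 6480.
Need d with 13·d ≡ 1 (mod 6480). Apply the extended Euclidean algorithm:
6480 = 498·13 + 6
13 = 2·6 + 1
6 = 6·1 + 0
Back-substitute:
1 = 13 − 2·6
1 = −2·6480 + 997·13
So 13·997 ≡ 1 (mod 6480), hence d = 997.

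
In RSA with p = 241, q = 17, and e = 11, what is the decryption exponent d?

3491

φ(n) = (p−1)(q−1) = 240·16 = 3840.
Need d with 11·d ≡ 1 (mod 3840). Apply the extended Euclidean algorithm:
3840 = 349·11 + 1
11 = 11·1 + 0
Back-substitute:
1 = 3840 − 349·11
So 11·(-349) ≡ 1 (mod 3840), hence d ≡ -349 ≡ 3491 (mod 3840).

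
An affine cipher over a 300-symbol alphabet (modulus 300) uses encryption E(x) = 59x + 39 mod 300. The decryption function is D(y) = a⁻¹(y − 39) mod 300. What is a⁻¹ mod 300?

Apply the Euclidean algorithm to 300 and 59:
300 = 5*59 + 5
59 = 11*5 + 4
5 = 1*4 + 1
4 = 4*1 + 0
Since gcd(59, 300) = 1, back-substitute to write 1 as a combination:
1 = 5 − 4
1 = −59 + 12·5
1 = 12·300 − 61·59
Hence 59⁻¹ ≡ -61 ≡ 239 (mod 300).

239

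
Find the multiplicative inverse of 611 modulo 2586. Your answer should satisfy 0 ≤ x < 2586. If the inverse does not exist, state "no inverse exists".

Apply the Euclidean algorithm to 2586 and 611:
2586 = 4×611 + 142
611 = 4×142 + 43
142 = 3×43 + 13
43 = 3×13 + 4
13 = 3×4 + 1
4 = 4×1 + 0
The gcd is 1. Working backward:
1 = 13 − 3·4
1 = −3·43 + 10·13
1 = 10·142 − 33·43
1 = −33·611 + 142·142
1 = 142·2586 − 601·611
So 611·(-601) ≡ 1 (mod 2586), and -601 ≡ 1985 (mod 2586).

1985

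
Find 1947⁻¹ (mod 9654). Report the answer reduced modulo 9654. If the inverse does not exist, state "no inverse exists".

no inverse exists

Compute gcd(1947, 9654):
9654 = 4×1947 + 1866
1947 = 1×1866 + 81
1866 = 23×81 + 3
81 = 27×3 + 0
The gcd is 3, not 1, hence no inverse exists.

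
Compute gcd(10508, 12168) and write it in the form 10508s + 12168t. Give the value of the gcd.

Apply Euclid's algorithm to 12168 and 10508:
12168 = 1·10508 + 1660
10508 = 6·1660 + 548
1660 = 3·548 + 16
548 = 34·16 + 4
16 = 4·4 + 0
gcd(10508, 12168) = 4.
Express as a combination:
4 = 548 − 34·16
4 = −34·1660 + 103·548
4 = 103·10508 − 652·1660
4 = −652·12168 + 755·10508
So 4 = (-652)·12168 + (755)·10508.

4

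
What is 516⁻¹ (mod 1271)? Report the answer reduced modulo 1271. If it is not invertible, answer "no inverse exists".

Run Euclid on (1271, 516):
1271 = 2·516 + 239
516 = 2·239 + 38
239 = 6·38 + 11
38 = 3·11 + 5
11 = 2·5 + 1
5 = 5·1 + 0
gcd = 1, so the inverse exists. Back-substitute:
1 = 11 − 2·5
1 = −2·38 + 7·11
1 = 7·239 − 44·38
1 = −44·516 + 95·239
1 = 95·1271 − 234·516
So 516·(-234) ≡ 1 (mod 1271), and -234 ≡ 1037 (mod 1271).

1037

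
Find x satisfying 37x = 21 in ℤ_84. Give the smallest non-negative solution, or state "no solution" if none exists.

21

First find gcd(37, 84):
84 = 2×37 + 10
37 = 3×10 + 7
10 = 1×7 + 3
7 = 2×3 + 1
3 = 3×1 + 0
gcd = 1, so a unique solution mod 84 exists.
Back-substitute for the Bézout coefficients:
1 = 7 − 2·3
1 = −2·10 + 3·7
1 = 3·37 − 11·10
1 = −11·84 + 25·37
So 37·(25) ≡ 1 (mod 84), giving 37⁻¹ ≡ 25.
x ≡ 37⁻¹·21 ≡ 25·21 ≡ 21 (mod 84).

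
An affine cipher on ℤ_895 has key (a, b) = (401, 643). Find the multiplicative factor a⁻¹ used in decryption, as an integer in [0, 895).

741

Extended Euclidean algorithm:
895 = 2*401 + 93
401 = 4*93 + 29
93 = 3*29 + 6
29 = 4*6 + 5
6 = 1*5 + 1
5 = 5*1 + 0
The gcd is 1. Working backward:
1 = 6 − 5
1 = −29 + 5·6
1 = 5·93 − 16·29
1 = −16·401 + 69·93
1 = 69·895 − 154·401
Thus 401·(-154) ≡ 1 (mod 895); reducing, -154 mod 895 = 741.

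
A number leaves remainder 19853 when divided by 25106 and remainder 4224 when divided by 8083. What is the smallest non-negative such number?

Write x = 19853 + 25106·k. Then 25106·k ≡ 4224 − 19853 ≡ 537 (mod 8083).
Need 25106⁻¹ mod 8083. Extended Euclid on (8083, 857):
8083 = 9×857 + 370
857 = 2×370 + 117
370 = 3×117 + 19
117 = 6×19 + 3
19 = 6×3 + 1
3 = 3×1 + 0
Back-substitute:
1 = 19 − 6·3
1 = −6·117 + 37·19
1 = 37·370 − 117·117
1 = −117·857 + 271·370
1 = 271·8083 − 2556·857
25106⁻¹ ≡ 5527 (mod 8083), so k ≡ 5527·537 ≡ 1538 (mod 8083).
x = 19853 + 25106·1538 = 38632881.

38632881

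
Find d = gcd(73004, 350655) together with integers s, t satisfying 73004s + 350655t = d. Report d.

1

Euclidean algorithm:
350655 = 4·73004 + 58639
73004 = 1·58639 + 14365
58639 = 4·14365 + 1179
14365 = 12·1179 + 217
1179 = 5·217 + 94
217 = 2·94 + 29
94 = 3·29 + 7
29 = 4·7 + 1
7 = 7·1 + 0
gcd(73004, 350655) = 1.
Express as a combination:
1 = 29 − 4·7
1 = −4·94 + 13·29
1 = 13·217 − 30·94
1 = −30·1179 + 163·217
1 = 163·14365 − 1986·1179
1 = −1986·58639 + 8107·14365
1 = 8107·73004 − 10093·58639
1 = −10093·350655 + 48479·73004
So 1 = (-10093)·350655 + (48479)·73004.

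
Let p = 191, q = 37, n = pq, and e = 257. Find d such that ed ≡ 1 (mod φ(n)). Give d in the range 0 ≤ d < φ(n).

φ(n) = (p−1)(q−1) = 190·36 = 6840.
Need d with 257·d ≡ 1 (mod 6840). Apply the extended Euclidean algorithm:
6840 = 26*257 + 158
257 = 1*158 + 99
158 = 1*99 + 59
99 = 1*59 + 40
59 = 1*40 + 19
40 = 2*19 + 2
19 = 9*2 + 1
2 = 2*1 + 0
Back-substitute:
1 = 19 − 9·2
1 = −9·40 + 19·19
1 = 19·59 − 28·40
1 = −28·99 + 47·59
1 = 47·158 − 75·99
1 = −75·257 + 122·158
1 = 122·6840 − 3247·257
So 257·(-3247) ≡ 1 (mod 6840), hence d ≡ -3247 ≡ 3593 (mod 6840).

3593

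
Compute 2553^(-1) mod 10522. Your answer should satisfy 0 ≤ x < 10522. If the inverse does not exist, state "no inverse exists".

Extended Euclidean algorithm:
10522 = 4×2553 + 310
2553 = 8×310 + 73
310 = 4×73 + 18
73 = 4×18 + 1
18 = 18×1 + 0
Since gcd(2553, 10522) = 1, back-substitute to write 1 as a combination:
1 = 73 − 4·18
1 = −4·310 + 17·73
1 = 17·2553 − 140·310
1 = −140·10522 + 577·2553
So 2553·577 ≡ 1 (mod 10522).

577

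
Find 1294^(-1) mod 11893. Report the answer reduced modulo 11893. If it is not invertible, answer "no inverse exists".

gcd(11893, 1294) by repeated division:
11893 = 9*1294 + 247
1294 = 5*247 + 59
247 = 4*59 + 11
59 = 5*11 + 4
11 = 2*4 + 3
4 = 1*3 + 1
3 = 3*1 + 0
Since gcd(1294, 11893) = 1, back-substitute to write 1 as a combination:
1 = 4 − 3
1 = −11 + 3·4
1 = 3·59 − 16·11
1 = −16·247 + 67·59
1 = 67·1294 − 351·247
1 = −351·11893 + 3226·1294
So 1294·3226 ≡ 1 (mod 11893).

3226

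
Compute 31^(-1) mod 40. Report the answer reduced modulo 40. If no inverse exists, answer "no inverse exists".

Run Euclid on (40, 31):
40 = 1·31 + 9
31 = 3·9 + 4
9 = 2·4 + 1
4 = 4·1 + 0
The gcd is 1. Working backward:
1 = 9 − 2·4
1 = −2·31 + 7·9
1 = 7·40 − 9·31
Thus 31·(-9) ≡ 1 (mod 40); reducing, -9 mod 40 = 31.

31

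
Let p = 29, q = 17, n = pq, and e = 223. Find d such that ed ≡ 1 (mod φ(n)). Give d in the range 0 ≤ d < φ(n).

φ(n) = (p−1)(q−1) = 28·16 = 448.
Need d with 223·d ≡ 1 (mod 448). Apply the extended Euclidean algorithm:
448 = 2*223 + 2
223 = 111*2 + 1
2 = 2*1 + 0
Back-substitute:
1 = 223 − 111·2
1 = −111·448 + 223·223
So 223·223 ≡ 1 (mod 448), hence d = 223.

223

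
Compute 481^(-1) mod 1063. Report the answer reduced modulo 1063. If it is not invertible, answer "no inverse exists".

Apply the Euclidean algorithm to 1063 and 481:
1063 = 2×481 + 101
481 = 4×101 + 77
101 = 1×77 + 24
77 = 3×24 + 5
24 = 4×5 + 4
5 = 1×4 + 1
4 = 4×1 + 0
The gcd is 1. Working backward:
1 = 5 − 4
1 = −24 + 5·5
1 = 5·77 − 16·24
1 = −16·101 + 21·77
1 = 21·481 − 100·101
1 = −100·1063 + 221·481
So 481·221 ≡ 1 (mod 1063).

221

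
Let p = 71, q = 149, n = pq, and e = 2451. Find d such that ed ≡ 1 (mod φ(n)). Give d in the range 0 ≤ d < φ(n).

7211

φ(n) = (p−1)(q−1) = 70·148 = 10360.
Need d with 2451·d ≡ 1 (mod 10360). Apply the extended Euclidean algorithm:
10360 = 4×2451 + 556
2451 = 4×556 + 227
556 = 2×227 + 102
227 = 2×102 + 23
102 = 4×23 + 10
23 = 2×10 + 3
10 = 3×3 + 1
3 = 3×1 + 0
Back-substitute:
1 = 10 − 3·3
1 = −3·23 + 7·10
1 = 7·102 − 31·23
1 = −31·227 + 69·102
1 = 69·556 − 169·227
1 = −169·2451 + 745·556
1 = 745·10360 − 3149·2451
So 2451·(-3149) ≡ 1 (mod 10360), hence d ≡ -3149 ≡ 7211 (mod 10360).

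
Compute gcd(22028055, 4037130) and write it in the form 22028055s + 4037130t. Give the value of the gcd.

15

Apply Euclid's algorithm to 22028055 and 4037130:
22028055 = 5×4037130 + 1842405
4037130 = 2×1842405 + 352320
1842405 = 5×352320 + 80805
352320 = 4×80805 + 29100
80805 = 2×29100 + 22605
29100 = 1×22605 + 6495
22605 = 3×6495 + 3120
6495 = 2×3120 + 255
3120 = 12×255 + 60
255 = 4×60 + 15
60 = 4×15 + 0
gcd(22028055, 4037130) = 15.
Working backward:
15 = 255 − 4·60
15 = −4·3120 + 49·255
15 = 49·6495 − 102·3120
15 = −102·22605 + 355·6495
15 = 355·29100 − 457·22605
15 = −457·80805 + 1269·29100
15 = 1269·352320 − 5533·80805
15 = −5533·1842405 + 28934·352320
15 = 28934·4037130 − 63401·1842405
15 = −63401·22028055 + 345939·4037130
So 15 = (-63401)·22028055 + (345939)·4037130.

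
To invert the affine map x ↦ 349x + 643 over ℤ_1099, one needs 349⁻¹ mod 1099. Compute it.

Extended Euclidean algorithm:
1099 = 3·349 + 52
349 = 6·52 + 37
52 = 1·37 + 15
37 = 2·15 + 7
15 = 2·7 + 1
7 = 7·1 + 0
The gcd is 1. Working backward:
1 = 15 − 2·7
1 = −2·37 + 5·15
1 = 5·52 − 7·37
1 = −7·349 + 47·52
1 = 47·1099 − 148·349
Thus 349·(-148) ≡ 1 (mod 1099); reducing, -148 mod 1099 = 951.

951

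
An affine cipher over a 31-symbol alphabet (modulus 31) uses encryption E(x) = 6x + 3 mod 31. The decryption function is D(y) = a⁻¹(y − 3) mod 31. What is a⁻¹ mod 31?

Extended Euclidean algorithm:
31 = 5·6 + 1
6 = 6·1 + 0
gcd = 1, so the inverse exists. Back-substitute:
1 = 31 − 5·6
Thus 6·(-5) ≡ 1 (mod 31); reducing, -5 mod 31 = 26.

26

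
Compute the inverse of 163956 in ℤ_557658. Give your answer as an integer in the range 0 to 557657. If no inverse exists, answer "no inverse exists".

no inverse exists

Euclidean algorithm on 557658, 163956:
557658 = 3*163956 + 65790
163956 = 2*65790 + 32376
65790 = 2*32376 + 1038
32376 = 31*1038 + 198
1038 = 5*198 + 48
198 = 4*48 + 6
48 = 8*6 + 0
Since gcd = 6 > 1, 163956 is not a unit mod 557658.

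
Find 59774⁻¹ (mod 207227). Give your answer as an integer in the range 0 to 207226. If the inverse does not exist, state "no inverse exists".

Apply the Euclidean algorithm to 207227 and 59774:
207227 = 3·59774 + 27905
59774 = 2·27905 + 3964
27905 = 7·3964 + 157
3964 = 25·157 + 39
157 = 4·39 + 1
39 = 39·1 + 0
Since gcd(59774, 207227) = 1, back-substitute to write 1 as a combination:
1 = 157 − 4·39
1 = −4·3964 + 101·157
1 = 101·27905 − 711·3964
1 = −711·59774 + 1523·27905
1 = 1523·207227 − 5280·59774
Hence 59774⁻¹ ≡ -5280 ≡ 201947 (mod 207227).

201947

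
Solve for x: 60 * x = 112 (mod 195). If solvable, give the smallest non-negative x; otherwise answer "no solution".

no solution

gcd(60, 195):
195 = 3·60 + 15
60 = 4·15 + 0
gcd = 15, but 15 ∤ 112, so the congruence has no solution.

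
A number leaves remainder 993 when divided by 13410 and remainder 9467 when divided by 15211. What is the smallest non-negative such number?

144909453

Write x = 993 + 13410·k. Then 13410·k ≡ 9467 − 993 ≡ 8474 (mod 15211).
Need 13410⁻¹ mod 15211. Extended Euclid on (15211, 13410):
15211 = 1*13410 + 1801
13410 = 7*1801 + 803
1801 = 2*803 + 195
803 = 4*195 + 23
195 = 8*23 + 11
23 = 2*11 + 1
11 = 11*1 + 0
Back-substitute:
1 = 23 − 2·11
1 = −2·195 + 17·23
1 = 17·803 − 70·195
1 = −70·1801 + 157·803
1 = 157·13410 − 1169·1801
1 = −1169·15211 + 1326·13410
13410⁻¹ ≡ 1326 (mod 15211), so k ≡ 1326·8474 ≡ 10806 (mod 15211).
x = 993 + 13410·10806 = 144909453.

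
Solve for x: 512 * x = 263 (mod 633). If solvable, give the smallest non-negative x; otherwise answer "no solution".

First find gcd(512, 633):
633 = 1·512 + 121
512 = 4·121 + 28
121 = 4·28 + 9
28 = 3·9 + 1
9 = 9·1 + 0
gcd = 1, so a unique solution mod 633 exists.
Back-substitute for the Bézout coefficients:
1 = 28 − 3·9
1 = −3·121 + 13·28
1 = 13·512 − 55·121
1 = −55·633 + 68·512
So 512·(68) ≡ 1 (mod 633), giving 512⁻¹ ≡ 68.
x ≡ 512⁻¹·263 ≡ 68·263 ≡ 160 (mod 633).

160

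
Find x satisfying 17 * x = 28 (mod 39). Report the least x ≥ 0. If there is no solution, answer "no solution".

20

First find gcd(17, 39):
39 = 2·17 + 5
17 = 3·5 + 2
5 = 2·2 + 1
2 = 2·1 + 0
gcd = 1, so a unique solution mod 39 exists.
Back-substitute for the Bézout coefficients:
1 = 5 − 2·2
1 = −2·17 + 7·5
1 = 7·39 − 16·17
So 17·(-16) ≡ 1 (mod 39), giving 17⁻¹ ≡ 23.
x ≡ 17⁻¹·28 ≡ 23·28 ≡ 20 (mod 39).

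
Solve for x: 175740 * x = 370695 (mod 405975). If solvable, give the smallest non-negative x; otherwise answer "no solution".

9388

First find gcd(175740, 405975):
405975 = 2×175740 + 54495
175740 = 3×54495 + 12255
54495 = 4×12255 + 5475
12255 = 2×5475 + 1305
5475 = 4×1305 + 255
1305 = 5×255 + 30
255 = 8×30 + 15
30 = 2×15 + 0
gcd = 15 and 15 | 370695, so solutions exist. Divide through by 15: 11716x ≡ 24713 (mod 27065).
Now find 11716⁻¹ mod 27065:
27065 = 2×11716 + 3633
11716 = 3×3633 + 817
3633 = 4×817 + 365
817 = 2×365 + 87
365 = 4×87 + 17
87 = 5×17 + 2
17 = 8×2 + 1
2 = 2×1 + 0
Back-substitute:
1 = 17 − 8·2
1 = −8·87 + 41·17
1 = 41·365 − 172·87
1 = −172·817 + 385·365
1 = 385·3633 − 1712·817
1 = −1712·11716 + 5521·3633
1 = 5521·27065 − 12754·11716
So 11716·(-12754) ≡ 1 (mod 27065), i.e. 11716⁻¹ ≡ 14311.
Then x ≡ 14311·24713 ≡ 9388 (mod 27065); the smallest non-negative solution is x = 9388.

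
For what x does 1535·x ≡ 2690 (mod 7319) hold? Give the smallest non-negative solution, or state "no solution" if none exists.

5342

First find gcd(1535, 7319):
7319 = 4*1535 + 1179
1535 = 1*1179 + 356
1179 = 3*356 + 111
356 = 3*111 + 23
111 = 4*23 + 19
23 = 1*19 + 4
19 = 4*4 + 3
4 = 1*3 + 1
3 = 3*1 + 0
gcd = 1, so a unique solution mod 7319 exists.
Back-substitute for the Bézout coefficients:
1 = 4 − 3
1 = −19 + 5·4
1 = 5·23 − 6·19
1 = −6·111 + 29·23
1 = 29·356 − 93·111
1 = −93·1179 + 308·356
1 = 308·1535 − 401·1179
1 = −401·7319 + 1912·1535
So 1535·(1912) ≡ 1 (mod 7319), giving 1535⁻¹ ≡ 1912.
x ≡ 1535⁻¹·2690 ≡ 1912·2690 ≡ 5342 (mod 7319).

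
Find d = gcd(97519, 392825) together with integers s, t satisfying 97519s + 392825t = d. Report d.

1

Apply Euclid's algorithm to 392825 and 97519:
392825 = 4·97519 + 2749
97519 = 35·2749 + 1304
2749 = 2·1304 + 141
1304 = 9·141 + 35
141 = 4·35 + 1
35 = 35·1 + 0
gcd(97519, 392825) = 1.
Working backward:
1 = 141 − 4·35
1 = −4·1304 + 37·141
1 = 37·2749 − 78·1304
1 = −78·97519 + 2767·2749
1 = 2767·392825 − 11146·97519
So 1 = (2767)·392825 + (-11146)·97519.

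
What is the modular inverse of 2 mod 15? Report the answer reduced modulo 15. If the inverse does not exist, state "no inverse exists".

Apply the Euclidean algorithm to 15 and 2:
15 = 7·2 + 1
2 = 2·1 + 0
gcd = 1, so the inverse exists. Back-substitute:
1 = 15 − 7·2
Thus 2·(-7) ≡ 1 (mod 15); reducing, -7 mod 15 = 8.

8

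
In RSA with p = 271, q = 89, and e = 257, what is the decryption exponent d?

13313

φ(n) = (p−1)(q−1) = 270·88 = 23760.
Need d with 257·d ≡ 1 (mod 23760). Apply the extended Euclidean algorithm:
23760 = 92·257 + 116
257 = 2·116 + 25
116 = 4·25 + 16
25 = 1·16 + 9
16 = 1·9 + 7
9 = 1·7 + 2
7 = 3·2 + 1
2 = 2·1 + 0
Back-substitute:
1 = 7 − 3·2
1 = −3·9 + 4·7
1 = 4·16 − 7·9
1 = −7·25 + 11·16
1 = 11·116 − 51·25
1 = −51·257 + 113·116
1 = 113·23760 − 10447·257
So 257·(-10447) ≡ 1 (mod 23760), hence d ≡ -10447 ≡ 13313 (mod 23760).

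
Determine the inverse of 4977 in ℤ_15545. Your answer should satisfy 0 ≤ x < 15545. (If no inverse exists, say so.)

Run Euclid on (15545, 4977):
15545 = 3·4977 + 614
4977 = 8·614 + 65
614 = 9·65 + 29
65 = 2·29 + 7
29 = 4·7 + 1
7 = 7·1 + 0
gcd = 1, so the inverse exists. Back-substitute:
1 = 29 − 4·7
1 = −4·65 + 9·29
1 = 9·614 − 85·65
1 = −85·4977 + 689·614
1 = 689·15545 − 2152·4977
Hence 4977⁻¹ ≡ -2152 ≡ 13393 (mod 15545).

13393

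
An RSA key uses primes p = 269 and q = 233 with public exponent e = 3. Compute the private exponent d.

41451

φ(n) = (p−1)(q−1) = 268·232 = 62176.
Need d with 3·d ≡ 1 (mod 62176). Apply the extended Euclidean algorithm:
62176 = 20725*3 + 1
3 = 3*1 + 0
Back-substitute:
1 = 62176 − 20725·3
So 3·(-20725) ≡ 1 (mod 62176), hence d ≡ -20725 ≡ 41451 (mod 62176).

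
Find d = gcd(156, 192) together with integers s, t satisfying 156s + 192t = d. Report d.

Apply Euclid's algorithm to 192 and 156:
192 = 1*156 + 36
156 = 4*36 + 12
36 = 3*12 + 0
gcd(156, 192) = 12.
Working backward:
12 = 156 − 4·36
12 = −4·192 + 5·156
So 12 = (-4)·192 + (5)·156.

12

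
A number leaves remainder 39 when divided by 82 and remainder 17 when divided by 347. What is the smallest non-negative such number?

13897

Write x = 39 + 82·k. Then 82·k ≡ 17 − 39 ≡ 325 (mod 347).
Need 82⁻¹ mod 347. Extended Euclid on (347, 82):
347 = 4×82 + 19
82 = 4×19 + 6
19 = 3×6 + 1
6 = 6×1 + 0
Back-substitute:
1 = 19 − 3·6
1 = −3·82 + 13·19
1 = 13·347 − 55·82
82⁻¹ ≡ 292 (mod 347), so k ≡ 292·325 ≡ 169 (mod 347).
x = 39 + 82·169 = 13897.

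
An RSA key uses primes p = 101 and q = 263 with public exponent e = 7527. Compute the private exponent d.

10063

φ(n) = (p−1)(q−1) = 100·262 = 26200.
Need d with 7527·d ≡ 1 (mod 26200). Apply the extended Euclidean algorithm:
26200 = 3*7527 + 3619
7527 = 2*3619 + 289
3619 = 12*289 + 151
289 = 1*151 + 138
151 = 1*138 + 13
138 = 10*13 + 8
13 = 1*8 + 5
8 = 1*5 + 3
5 = 1*3 + 2
3 = 1*2 + 1
2 = 2*1 + 0
Back-substitute:
1 = 3 − 2
1 = −5 + 2·3
1 = 2·8 − 3·5
1 = −3·13 + 5·8
1 = 5·138 − 53·13
1 = −53·151 + 58·138
1 = 58·289 − 111·151
1 = −111·3619 + 1390·289
1 = 1390·7527 − 2891·3619
1 = −2891·26200 + 10063·7527
So 7527·10063 ≡ 1 (mod 26200), hence d = 10063.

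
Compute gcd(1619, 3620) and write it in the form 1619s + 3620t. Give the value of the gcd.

1

Apply Euclid's algorithm to 3620 and 1619:
3620 = 2×1619 + 382
1619 = 4×382 + 91
382 = 4×91 + 18
91 = 5×18 + 1
18 = 18×1 + 0
gcd(1619, 3620) = 1.
Back-substituting:
1 = 91 − 5·18
1 = −5·382 + 21·91
1 = 21·1619 − 89·382
1 = −89·3620 + 199·1619
So 1 = (-89)·3620 + (199)·1619.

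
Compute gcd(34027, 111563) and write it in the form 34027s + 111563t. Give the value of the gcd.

1

Repeated division:
111563 = 3*34027 + 9482
34027 = 3*9482 + 5581
9482 = 1*5581 + 3901
5581 = 1*3901 + 1680
3901 = 2*1680 + 541
1680 = 3*541 + 57
541 = 9*57 + 28
57 = 2*28 + 1
28 = 28*1 + 0
gcd(34027, 111563) = 1.
Working backward:
1 = 57 − 2·28
1 = −2·541 + 19·57
1 = 19·1680 − 59·541
1 = −59·3901 + 137·1680
1 = 137·5581 − 196·3901
1 = −196·9482 + 333·5581
1 = 333·34027 − 1195·9482
1 = −1195·111563 + 3918·34027
So 1 = (-1195)·111563 + (3918)·34027.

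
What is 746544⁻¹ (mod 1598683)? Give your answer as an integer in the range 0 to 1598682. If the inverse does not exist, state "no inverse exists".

Run Euclid on (1598683, 746544):
1598683 = 2*746544 + 105595
746544 = 7*105595 + 7379
105595 = 14*7379 + 2289
7379 = 3*2289 + 512
2289 = 4*512 + 241
512 = 2*241 + 30
241 = 8*30 + 1
30 = 30*1 + 0
gcd = 1, so the inverse exists. Back-substitute:
1 = 241 − 8·30
1 = −8·512 + 17·241
1 = 17·2289 − 76·512
1 = −76·7379 + 245·2289
1 = 245·105595 − 3506·7379
1 = −3506·746544 + 24787·105595
1 = 24787·1598683 − 53080·746544
Thus 746544·(-53080) ≡ 1 (mod 1598683); reducing, -53080 mod 1598683 = 1545603.

1545603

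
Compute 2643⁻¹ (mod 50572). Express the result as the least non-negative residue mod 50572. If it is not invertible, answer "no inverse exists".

25927

Extended Euclidean algorithm:
50572 = 19·2643 + 355
2643 = 7·355 + 158
355 = 2·158 + 39
158 = 4·39 + 2
39 = 19·2 + 1
2 = 2·1 + 0
The gcd is 1. Working backward:
1 = 39 − 19·2
1 = −19·158 + 77·39
1 = 77·355 − 173·158
1 = −173·2643 + 1288·355
1 = 1288·50572 − 24645·2643
Hence 2643⁻¹ ≡ -24645 ≡ 25927 (mod 50572).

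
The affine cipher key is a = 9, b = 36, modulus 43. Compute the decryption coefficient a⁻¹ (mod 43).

24

Apply the Euclidean algorithm to 43 and 9:
43 = 4*9 + 7
9 = 1*7 + 2
7 = 3*2 + 1
2 = 2*1 + 0
gcd = 1, so the inverse exists. Back-substitute:
1 = 7 − 3·2
1 = −3·9 + 4·7
1 = 4·43 − 19·9
Thus 9·(-19) ≡ 1 (mod 43); reducing, -19 mod 43 = 24.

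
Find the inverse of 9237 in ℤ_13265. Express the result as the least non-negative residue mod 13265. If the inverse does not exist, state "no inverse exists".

9053

gcd(13265, 9237) by repeated division:
13265 = 1×9237 + 4028
9237 = 2×4028 + 1181
4028 = 3×1181 + 485
1181 = 2×485 + 211
485 = 2×211 + 63
211 = 3×63 + 22
63 = 2×22 + 19
22 = 1×19 + 3
19 = 6×3 + 1
3 = 3×1 + 0
The gcd is 1. Working backward:
1 = 19 − 6·3
1 = −6·22 + 7·19
1 = 7·63 − 20·22
1 = −20·211 + 67·63
1 = 67·485 − 154·211
1 = −154·1181 + 375·485
1 = 375·4028 − 1279·1181
1 = −1279·9237 + 2933·4028
1 = 2933·13265 − 4212·9237
Hence 9237⁻¹ ≡ -4212 ≡ 9053 (mod 13265).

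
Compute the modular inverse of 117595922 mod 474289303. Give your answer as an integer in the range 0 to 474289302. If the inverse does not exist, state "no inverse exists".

gcd(474289303, 117595922) by repeated division:
474289303 = 4*117595922 + 3905615
117595922 = 30*3905615 + 427472
3905615 = 9*427472 + 58367
427472 = 7*58367 + 18903
58367 = 3*18903 + 1658
18903 = 11*1658 + 665
1658 = 2*665 + 328
665 = 2*328 + 9
328 = 36*9 + 4
9 = 2*4 + 1
4 = 4*1 + 0
Since gcd(117595922, 474289303) = 1, back-substitute to write 1 as a combination:
1 = 9 − 2·4
1 = −2·328 + 73·9
1 = 73·665 − 148·328
1 = −148·1658 + 369·665
1 = 369·18903 − 4207·1658
1 = −4207·58367 + 12990·18903
1 = 12990·427472 − 95137·58367
1 = −95137·3905615 + 869223·427472
1 = 869223·117595922 − 26171827·3905615
1 = −26171827·474289303 + 105556531·117595922
So 117595922·105556531 ≡ 1 (mod 474289303).

105556531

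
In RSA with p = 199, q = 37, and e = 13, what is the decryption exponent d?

1645

φ(n) = (p−1)(q−1) = 198·36 = 7128.
Need d with 13·d ≡ 1 (mod 7128). Apply the extended Euclidean algorithm:
7128 = 548·13 + 4
13 = 3·4 + 1
4 = 4·1 + 0
Back-substitute:
1 = 13 − 3·4
1 = −3·7128 + 1645·13
So 13·1645 ≡ 1 (mod 7128), hence d = 1645.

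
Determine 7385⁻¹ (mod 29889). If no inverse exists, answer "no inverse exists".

22952

Extended Euclidean algorithm:
29889 = 4*7385 + 349
7385 = 21*349 + 56
349 = 6*56 + 13
56 = 4*13 + 4
13 = 3*4 + 1
4 = 4*1 + 0
gcd = 1, so the inverse exists. Back-substitute:
1 = 13 − 3·4
1 = −3·56 + 13·13
1 = 13·349 − 81·56
1 = −81·7385 + 1714·349
1 = 1714·29889 − 6937·7385
So 7385·(-6937) ≡ 1 (mod 29889), and -6937 ≡ 22952 (mod 29889).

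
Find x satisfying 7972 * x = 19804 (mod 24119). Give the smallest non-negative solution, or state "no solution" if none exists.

First find gcd(7972, 24119):
24119 = 3·7972 + 203
7972 = 39·203 + 55
203 = 3·55 + 38
55 = 1·38 + 17
38 = 2·17 + 4
17 = 4·4 + 1
4 = 4·1 + 0
gcd = 1, so a unique solution mod 24119 exists.
Back-substitute for the Bézout coefficients:
1 = 17 − 4·4
1 = −4·38 + 9·17
1 = 9·55 − 13·38
1 = −13·203 + 48·55
1 = 48·7972 − 1885·203
1 = −1885·24119 + 5703·7972
So 7972·(5703) ≡ 1 (mod 24119), giving 7972⁻¹ ≡ 5703.
x ≡ 7972⁻¹·19804 ≡ 5703·19804 ≡ 17054 (mod 24119).

17054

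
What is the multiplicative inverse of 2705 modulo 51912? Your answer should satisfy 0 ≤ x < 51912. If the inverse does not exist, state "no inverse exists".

Apply the Euclidean algorithm to 51912 and 2705:
51912 = 19·2705 + 517
2705 = 5·517 + 120
517 = 4·120 + 37
120 = 3·37 + 9
37 = 4·9 + 1
9 = 9·1 + 0
gcd = 1, so the inverse exists. Back-substitute:
1 = 37 − 4·9
1 = −4·120 + 13·37
1 = 13·517 − 56·120
1 = −56·2705 + 293·517
1 = 293·51912 − 5623·2705
Hence 2705⁻¹ ≡ -5623 ≡ 46289 (mod 51912).

46289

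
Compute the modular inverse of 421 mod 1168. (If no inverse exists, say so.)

Apply the Euclidean algorithm to 1168 and 421:
1168 = 2×421 + 326
421 = 1×326 + 95
326 = 3×95 + 41
95 = 2×41 + 13
41 = 3×13 + 2
13 = 6×2 + 1
2 = 2×1 + 0
gcd = 1, so the inverse exists. Back-substitute:
1 = 13 − 6·2
1 = −6·41 + 19·13
1 = 19·95 − 44·41
1 = −44·326 + 151·95
1 = 151·421 − 195·326
1 = −195·1168 + 541·421
So 421·541 ≡ 1 (mod 1168).

541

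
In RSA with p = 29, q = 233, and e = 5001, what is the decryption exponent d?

φ(n) = (p−1)(q−1) = 28·232 = 6496.
Need d with 5001·d ≡ 1 (mod 6496). Apply the extended Euclidean algorithm:
6496 = 1·5001 + 1495
5001 = 3·1495 + 516
1495 = 2·516 + 463
516 = 1·463 + 53
463 = 8·53 + 39
53 = 1·39 + 14
39 = 2·14 + 11
14 = 1·11 + 3
11 = 3·3 + 2
3 = 1·2 + 1
2 = 2·1 + 0
Back-substitute:
1 = 3 − 2
1 = −11 + 4·3
1 = 4·14 − 5·11
1 = −5·39 + 14·14
1 = 14·53 − 19·39
1 = −19·463 + 166·53
1 = 166·516 − 185·463
1 = −185·1495 + 536·516
1 = 536·5001 − 1793·1495
1 = −1793·6496 + 2329·5001
So 5001·2329 ≡ 1 (mod 6496), hence d = 2329.

2329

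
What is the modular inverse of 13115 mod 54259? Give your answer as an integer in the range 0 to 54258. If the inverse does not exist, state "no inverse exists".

Run Euclid on (54259, 13115):
54259 = 4·13115 + 1799
13115 = 7·1799 + 522
1799 = 3·522 + 233
522 = 2·233 + 56
233 = 4·56 + 9
56 = 6·9 + 2
9 = 4·2 + 1
2 = 2·1 + 0
The gcd is 1. Working backward:
1 = 9 − 4·2
1 = −4·56 + 25·9
1 = 25·233 − 104·56
1 = −104·522 + 233·233
1 = 233·1799 − 803·522
1 = −803·13115 + 5854·1799
1 = 5854·54259 − 24219·13115
Hence 13115⁻¹ ≡ -24219 ≡ 30040 (mod 54259).

30040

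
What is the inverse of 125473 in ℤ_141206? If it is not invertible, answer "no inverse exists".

Extended Euclidean algorithm:
141206 = 1·125473 + 15733
125473 = 7·15733 + 15342
15733 = 1·15342 + 391
15342 = 39·391 + 93
391 = 4·93 + 19
93 = 4·19 + 17
19 = 1·17 + 2
17 = 8·2 + 1
2 = 2·1 + 0
The gcd is 1. Working backward:
1 = 17 − 8·2
1 = −8·19 + 9·17
1 = 9·93 − 44·19
1 = −44·391 + 185·93
1 = 185·15342 − 7259·391
1 = −7259·15733 + 7444·15342
1 = 7444·125473 − 59367·15733
1 = −59367·141206 + 66811·125473
So 125473·66811 ≡ 1 (mod 141206).

66811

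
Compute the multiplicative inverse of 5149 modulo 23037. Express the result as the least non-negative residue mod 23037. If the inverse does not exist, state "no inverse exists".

Run Euclid on (23037, 5149):
23037 = 4×5149 + 2441
5149 = 2×2441 + 267
2441 = 9×267 + 38
267 = 7×38 + 1
38 = 38×1 + 0
gcd = 1, so the inverse exists. Back-substitute:
1 = 267 − 7·38
1 = −7·2441 + 64·267
1 = 64·5149 − 135·2441
1 = −135·23037 + 604·5149
So 5149·604 ≡ 1 (mod 23037).

604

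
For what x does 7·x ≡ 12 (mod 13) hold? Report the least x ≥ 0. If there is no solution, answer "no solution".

11

First find gcd(7, 13):
13 = 1·7 + 6
7 = 1·6 + 1
6 = 6·1 + 0
gcd = 1, so a unique solution mod 13 exists.
Back-substitute for the Bézout coefficients:
1 = 7 − 6
1 = −13 + 2·7
So 7·(2) ≡ 1 (mod 13), giving 7⁻¹ ≡ 2.
x ≡ 7⁻¹·12 ≡ 2·12 ≡ 11 (mod 13).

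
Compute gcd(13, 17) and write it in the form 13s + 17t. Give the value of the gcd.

1

Apply Euclid's algorithm to 17 and 13:
17 = 1*13 + 4
13 = 3*4 + 1
4 = 4*1 + 0
gcd(13, 17) = 1.
Working backward:
1 = 13 − 3·4
1 = −3·17 + 4·13
So 1 = (-3)·17 + (4)·13.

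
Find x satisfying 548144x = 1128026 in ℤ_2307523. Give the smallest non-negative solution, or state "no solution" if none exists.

1146666

First find gcd(548144, 2307523):
2307523 = 4×548144 + 114947
548144 = 4×114947 + 88356
114947 = 1×88356 + 26591
88356 = 3×26591 + 8583
26591 = 3×8583 + 842
8583 = 10×842 + 163
842 = 5×163 + 27
163 = 6×27 + 1
27 = 27×1 + 0
gcd = 1, so a unique solution mod 2307523 exists.
Back-substitute for the Bézout coefficients:
1 = 163 − 6·27
1 = −6·842 + 31·163
1 = 31·8583 − 316·842
1 = −316·26591 + 979·8583
1 = 979·88356 − 3253·26591
1 = −3253·114947 + 4232·88356
1 = 4232·548144 − 20181·114947
1 = −20181·2307523 + 84956·548144
So 548144·(84956) ≡ 1 (mod 2307523), giving 548144⁻¹ ≡ 84956.
x ≡ 548144⁻¹·1128026 ≡ 84956·1128026 ≡ 1146666 (mod 2307523).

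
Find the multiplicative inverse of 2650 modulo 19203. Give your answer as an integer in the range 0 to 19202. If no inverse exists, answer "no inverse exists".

Apply the Euclidean algorithm to 19203 and 2650:
19203 = 7*2650 + 653
2650 = 4*653 + 38
653 = 17*38 + 7
38 = 5*7 + 3
7 = 2*3 + 1
3 = 3*1 + 0
The gcd is 1. Working backward:
1 = 7 − 2·3
1 = −2·38 + 11·7
1 = 11·653 − 189·38
1 = −189·2650 + 767·653
1 = 767·19203 − 5558·2650
Hence 2650⁻¹ ≡ -5558 ≡ 13645 (mod 19203).

13645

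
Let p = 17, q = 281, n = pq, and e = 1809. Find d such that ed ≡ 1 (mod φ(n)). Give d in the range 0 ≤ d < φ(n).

369

φ(n) = (p−1)(q−1) = 16·280 = 4480.
Need d with 1809·d ≡ 1 (mod 4480). Apply the extended Euclidean algorithm:
4480 = 2×1809 + 862
1809 = 2×862 + 85
862 = 10×85 + 12
85 = 7×12 + 1
12 = 12×1 + 0
Back-substitute:
1 = 85 − 7·12
1 = −7·862 + 71·85
1 = 71·1809 − 149·862
1 = −149·4480 + 369·1809
So 1809·369 ≡ 1 (mod 4480), hence d = 369.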